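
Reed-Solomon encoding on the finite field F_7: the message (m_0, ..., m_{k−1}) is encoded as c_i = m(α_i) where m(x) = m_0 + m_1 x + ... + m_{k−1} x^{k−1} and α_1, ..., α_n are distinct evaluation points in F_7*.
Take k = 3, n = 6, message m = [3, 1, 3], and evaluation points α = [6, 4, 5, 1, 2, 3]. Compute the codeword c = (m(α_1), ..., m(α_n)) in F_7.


c = [5, 6, 6, 0, 3, 5]

Message polynomial: m(x) = 3 + 1·x + 3·x^2 (mod 7).
For each evaluation point α_i, compute m(α_i) mod 7:
  α_1 = 6: Horner steps 3 → 5 → 5, so m(6) = 5.
  α_2 = 4: Horner steps 3 → 6 → 6, so m(4) = 6.
  α_3 = 5: Horner steps 3 → 2 → 6, so m(5) = 6.
  α_4 = 1: Horner steps 3 → 4 → 0, so m(1) = 0.
  α_5 = 2: Horner steps 3 → 0 → 3, so m(2) = 3.
  α_6 = 3: Horner steps 3 → 3 → 5, so m(3) = 5.
Codeword c = [5, 6, 6, 0, 3, 5] ∈ F_7^6.


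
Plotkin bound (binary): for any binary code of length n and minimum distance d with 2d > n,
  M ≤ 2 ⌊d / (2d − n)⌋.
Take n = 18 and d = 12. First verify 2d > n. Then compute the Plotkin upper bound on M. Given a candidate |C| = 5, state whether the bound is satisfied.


Plotkin bound M ≤ 4; given |C| = 5 > bound (violated).

Check applicability: 2d = 24, n = 18.
2d − n = 6 > 0, so Plotkin applies.
Compute d/(2d−n) = 12/6 ≈ 2.0000.
⌊d/(2d−n)⌋ = 2.
Plotkin bound: M ≤ 2·2 = 4.
Given |C| = 5, check: VIOLATED.
This |C| is above the Plotkin bound, so no binary code with n = 18, d = 12 and 5 codewords exists.


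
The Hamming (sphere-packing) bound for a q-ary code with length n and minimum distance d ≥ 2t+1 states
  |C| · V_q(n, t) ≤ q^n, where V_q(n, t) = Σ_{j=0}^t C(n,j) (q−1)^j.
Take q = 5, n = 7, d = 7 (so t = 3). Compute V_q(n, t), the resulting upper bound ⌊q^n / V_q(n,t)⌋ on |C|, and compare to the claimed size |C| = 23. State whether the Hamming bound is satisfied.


V_q(n, t) = 2605, q^n = 78125, Hamming bound = 29, |C| = 23 ≤ bound (satisfied).

Step 1: Compute V_q(n, t) = Σ_{j=0}^3 C(n, j) (q−1)^j.
  j = 0: C(7,0)·(4)^0 = 1·1 = 1.
  j = 1: C(7,1)·(4)^1 = 7·4 = 28.
  j = 2: C(7,2)·(4)^2 = 21·16 = 336.
  j = 3: C(7,3)·(4)^3 = 35·64 = 2240.
  V_q(n, t) = 1 + 28 + 336 + 2240 = 2605.
Step 2: q^n = 5^7 = 78125.
Step 3: Hamming bound ⌊q^n / V_q(n,t)⌋ = ⌊78125/2605⌋ = 29.
Step 4: Compare |C| = 23 to 29: satisfied.
The claimed |C| lies below the Hamming bound.


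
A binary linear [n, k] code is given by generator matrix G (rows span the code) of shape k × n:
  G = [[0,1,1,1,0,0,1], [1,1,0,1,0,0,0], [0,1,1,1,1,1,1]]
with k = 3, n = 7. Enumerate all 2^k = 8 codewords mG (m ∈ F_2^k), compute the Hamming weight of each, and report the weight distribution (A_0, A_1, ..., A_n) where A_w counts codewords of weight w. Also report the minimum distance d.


Weight distribution: A_0 = 1, A_2 = 1, A_3 = 2, A_4 = 1, A_5 = 2, A_6 = 1. Minimum distance d = 2.

Enumerate all 2^3 = 8 messages m ∈ F_2^3.
For each, compute codeword c = mG in F_2^7, then tally its weight.
  m = 000 → c = 0000000, weight = 0.
  m = 100 → c = 0111001, weight = 4.
  m = 010 → c = 1101000, weight = 3.
  m = 110 → c = 1010001, weight = 3.
  m = 001 → c = 0111111, weight = 6.
  m = 101 → c = 0000110, weight = 2.
  m = 011 → c = 1010111, weight = 5.
  m = 111 → c = 1101110, weight = 5.
Tally weights:
  weight 0: 1 codewords.
  weight 2: 1 codewords.
  weight 3: 2 codewords.
  weight 4: 1 codewords.
  weight 5: 2 codewords.
  weight 6: 1 codewords.
Minimum distance d = smallest w > 0 with A_w > 0 = 2.
Sanity: Σ A_w = 8 = 2^3 = 8 ✓.


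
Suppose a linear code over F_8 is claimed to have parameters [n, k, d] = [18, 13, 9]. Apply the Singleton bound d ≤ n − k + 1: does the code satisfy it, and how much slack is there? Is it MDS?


Singleton RHS = n − k + 1 = 6, slack = -3, bound violated (no such code; not MDS).

Singleton bound: d ≤ n − k + 1.
Here n = 18, k = 13, so n − k + 1 = 6.
Given d = 9, check d ≤ 6: NO.
Slack = (n − k + 1) − d = -3.
The slack is negative: d = 9 exceeds n − k + 1 = 6 by 3, so the Singleton bound is violated and no linear [18, 13, 9]_8 code can exist. In particular it is not MDS (MDS requires d = n − k + 1 exactly).
Description: the claimed parameters are [18, 13, 9]_8; such a code would be impossible (violates the Singleton bound).


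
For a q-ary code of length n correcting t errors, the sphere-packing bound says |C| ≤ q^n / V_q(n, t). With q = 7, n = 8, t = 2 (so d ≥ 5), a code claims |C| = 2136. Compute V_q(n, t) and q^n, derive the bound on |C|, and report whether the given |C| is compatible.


V_q(n, t) = 1057, q^n = 5764801, Hamming bound = 5453, |C| = 2136 ≤ bound (satisfied).

Step 1: Compute V_q(n, t) = Σ_{j=0}^2 C(n, j) (q−1)^j.
  j = 0: C(8,0)·(6)^0 = 1·1 = 1.
  j = 1: C(8,1)·(6)^1 = 8·6 = 48.
  j = 2: C(8,2)·(6)^2 = 28·36 = 1008.
  V_q(n, t) = 1 + 48 + 1008 = 1057.
Step 2: q^n = 7^8 = 5764801.
Step 3: Hamming bound ⌊q^n / V_q(n,t)⌋ = ⌊5764801/1057⌋ = 5453.
Step 4: Compare |C| = 2136 to 5453: satisfied.
The claimed |C| lies below the Hamming bound.


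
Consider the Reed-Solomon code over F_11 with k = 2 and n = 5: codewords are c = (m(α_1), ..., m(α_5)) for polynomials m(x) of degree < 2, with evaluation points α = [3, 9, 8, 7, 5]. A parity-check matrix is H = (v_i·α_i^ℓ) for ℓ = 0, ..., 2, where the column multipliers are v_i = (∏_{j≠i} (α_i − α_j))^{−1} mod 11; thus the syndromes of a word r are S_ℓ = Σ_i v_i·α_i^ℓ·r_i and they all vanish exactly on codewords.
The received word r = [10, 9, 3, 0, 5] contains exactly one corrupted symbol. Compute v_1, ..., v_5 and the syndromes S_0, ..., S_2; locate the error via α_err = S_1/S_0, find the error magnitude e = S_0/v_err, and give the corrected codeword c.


S = (9, 4, 3), error at position 2, error magnitude e = 3, c = [10, 6, 3, 0, 5].

Step 1: column multipliers v_i = (∏_{j≠i}(α_i − α_j))^{−1} mod 11.
  i = 1 (α = 3): (3−9)(3−8)(3−7)(3−5) = (−6)·(−5)·(−4)·(−2) = 240 ≡ 9, so v_1 = 9^{−1} = 5 (mod 11).
  i = 2 (α = 9): (9−3)(9−8)(9−7)(9−5) = 6·1·2·4 = 48 ≡ 4, so v_2 = 4^{−1} = 3 (mod 11).
  i = 3 (α = 8): (8−3)(8−9)(8−7)(8−5) = 5·(−1)·1·3 = −15 ≡ 7, so v_3 = 7^{−1} = 8 (mod 11).
  i = 4 (α = 7): (7−3)(7−9)(7−8)(7−5) = 4·(−2)·(−1)·2 = 16 ≡ 5, so v_4 = 5^{−1} = 9 (mod 11).
  i = 5 (α = 5): (5−3)(5−9)(5−8)(5−7) = 2·(−4)·(−3)·(−2) = −48 ≡ 7, so v_5 = 7^{−1} = 8 (mod 11).
  v = [5, 3, 8, 9, 8].
Step 2: syndromes of r = [10, 9, 3, 0, 5] (all sums mod 11).
  S_0 = Σ v_i r_i = 5·10 + 3·9 + 8·3 + 9·0 + 8·5 = 141 ≡ 9.
  S_1 = Σ v_i α_i r_i = 5·3·10 + 3·9·9 + 8·8·3 + 9·7·0 + 8·5·5 = 785 ≡ 4.
  α_i^2 mod 11 = [9, 4, 9, 5, 3].
  S_2 = Σ v_i α_i^2 r_i = 5·9·10 + 3·4·9 + 8·9·3 + 9·5·0 + 8·3·5 = 894 ≡ 3.
  S = (9, 4, 3) ≠ 0, so r is not a codeword (an error is present).
Step 3: locate the error. For a single error e at position i, S_ℓ = v_i·e·α_i^ℓ, so α_err = S_1/S_0.
  S_0^{−1} = 9^{−1} = 5 (mod 11), so α_err = 4·5 = 20 ≡ 9 = α_2. Error position i = 2.
  Consistency check: S_2/S_1 = 3·3 = 9 ≡ 9 = α_err ✓ (single-error assumption holds).
Step 4: error magnitude e = S_0/v_2 = S_0·∏_{j≠2}(α_2 − α_j) = 9·4 = 36 ≡ 3 (mod 11).
Step 5: correct position 2: c_2 = r_2 − e = 9 − 3 ≡ 6 (mod 11). Hence c = [10, 6, 3, 0, 5].
  Check: interpolating c through the α_i gives m(x) = 1 + 3·x (degree < 2) with m(α_i) = c_i for every i, so c is indeed a codeword.


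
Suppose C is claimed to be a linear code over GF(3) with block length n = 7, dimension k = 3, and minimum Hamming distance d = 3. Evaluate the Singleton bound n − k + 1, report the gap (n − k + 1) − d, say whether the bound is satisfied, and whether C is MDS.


Singleton RHS = n − k + 1 = 5, slack = 2, bound satisfied, not MDS.

Singleton bound: d ≤ n − k + 1.
Here n = 7, k = 3, so n − k + 1 = 5.
Given d = 3, check d ≤ 5: YES.
Slack = (n − k + 1) − d = 2.
The code is NOT MDS (slack = 2 > 0).
Description: the claimed parameters are [7, 3, 3]_3; such a code would be non-MDS.


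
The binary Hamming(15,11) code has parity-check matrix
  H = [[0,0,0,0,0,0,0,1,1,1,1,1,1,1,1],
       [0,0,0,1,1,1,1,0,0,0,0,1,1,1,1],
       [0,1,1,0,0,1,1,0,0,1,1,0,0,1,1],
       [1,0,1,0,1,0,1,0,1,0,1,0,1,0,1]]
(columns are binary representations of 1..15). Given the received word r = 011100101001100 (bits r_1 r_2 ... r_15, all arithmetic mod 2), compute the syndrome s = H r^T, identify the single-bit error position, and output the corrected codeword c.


s = (1, 0, 1, 0)^T, error position = 10, corrected codeword c = 011100101101100

Compute s = H r^T mod 2 one row at a time:
  s_1 = 0 + 1 + 0 + 0 + 1 + 1 + 0 + 0 = 3 ≡ 1 (mod 2).
  s_2 = 1 + 0 + 0 + 1 + 1 + 1 + 0 + 0 = 4 ≡ 0 (mod 2).
  s_3 = 1 + 1 + 0 + 1 + 0 + 0 + 0 + 0 = 3 ≡ 1 (mod 2).
  s_4 = 0 + 1 + 0 + 1 + 1 + 0 + 1 + 0 = 4 ≡ 0 (mod 2).
s = (1, 0, 1, 0)^T — this equals column 10 of H (binary 1010), so error is at position 10.
Correct: flip bit 10 of r = 011100101001100 to get c = 011100101101100.


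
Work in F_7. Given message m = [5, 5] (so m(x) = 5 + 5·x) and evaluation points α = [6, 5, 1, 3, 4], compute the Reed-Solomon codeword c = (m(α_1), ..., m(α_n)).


c = [0, 2, 3, 6, 4]

Message polynomial: m(x) = 5 + 5·x (mod 7).
For each evaluation point α_i, compute m(α_i) mod 7:
  α_1 = 6: Horner steps 5 → 0, so m(6) = 0.
  α_2 = 5: Horner steps 5 → 2, so m(5) = 2.
  α_3 = 1: Horner steps 5 → 3, so m(1) = 3.
  α_4 = 3: Horner steps 5 → 6, so m(3) = 6.
  α_5 = 4: Horner steps 5 → 4, so m(4) = 4.
Codeword c = [0, 2, 3, 6, 4] ∈ F_7^5.


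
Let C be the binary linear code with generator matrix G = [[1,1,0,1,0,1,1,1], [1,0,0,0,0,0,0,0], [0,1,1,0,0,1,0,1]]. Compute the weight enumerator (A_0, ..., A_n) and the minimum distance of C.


Weight distribution: A_0 = 1, A_1 = 1, A_3 = 1, A_4 = 2, A_5 = 2, A_6 = 1. Minimum distance d = 1.

Enumerate all 2^3 = 8 messages m ∈ F_2^3.
For each, compute codeword c = mG in F_2^8, then tally its weight.
  m = 000 → c = 00000000, weight = 0.
  m = 100 → c = 11010111, weight = 6.
  m = 010 → c = 10000000, weight = 1.
  m = 110 → c = 01010111, weight = 5.
  m = 001 → c = 01100101, weight = 4.
  m = 101 → c = 10110010, weight = 4.
  m = 011 → c = 11100101, weight = 5.
  m = 111 → c = 00110010, weight = 3.
Tally weights:
  weight 0: 1 codewords.
  weight 1: 1 codewords.
  weight 3: 1 codewords.
  weight 4: 2 codewords.
  weight 5: 2 codewords.
  weight 6: 1 codewords.
Minimum distance d = smallest w > 0 with A_w > 0 = 1.
Sanity: Σ A_w = 8 = 2^3 = 8 ✓.


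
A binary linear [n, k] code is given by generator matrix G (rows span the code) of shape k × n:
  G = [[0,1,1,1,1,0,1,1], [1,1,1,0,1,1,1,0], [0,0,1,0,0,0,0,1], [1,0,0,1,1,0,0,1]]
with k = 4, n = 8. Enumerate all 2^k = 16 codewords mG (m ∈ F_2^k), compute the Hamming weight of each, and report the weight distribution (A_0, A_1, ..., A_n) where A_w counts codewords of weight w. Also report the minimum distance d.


Weight distribution: A_0 = 1, A_2 = 2, A_4 = 9, A_6 = 4. Minimum distance d = 2.

Enumerate all 2^4 = 16 messages m ∈ F_2^4.
For each, compute codeword c = mG in F_2^8, then tally its weight.
  m = 0000 → c = 00000000, weight = 0.
  m = 1000 → c = 01111011, weight = 6.
  m = 0100 → c = 11101110, weight = 6.
  m = 1100 → c = 10010101, weight = 4.
  m = 0010 → c = 00100001, weight = 2.
  m = 1010 → c = 01011010, weight = 4.
  m = 0110 → c = 11001111, weight = 6.
  m = 1110 → c = 10110100, weight = 4.
  m = 0001 → c = 10011001, weight = 4.
  m = 1001 → c = 11100010, weight = 4.
  m = 0101 → c = 01110111, weight = 6.
  m = 1101 → c = 00001100, weight = 2.
  m = 0011 → c = 10111000, weight = 4.
  m = 1011 → c = 11000011, weight = 4.
  m = 0111 → c = 01010110, weight = 4.
  m = 1111 → c = 00101101, weight = 4.
Tally weights:
  weight 0: 1 codewords.
  weight 2: 2 codewords.
  weight 4: 9 codewords.
  weight 6: 4 codewords.
Minimum distance d = smallest w > 0 with A_w > 0 = 2.
Sanity: Σ A_w = 16 = 2^4 = 16 ✓.


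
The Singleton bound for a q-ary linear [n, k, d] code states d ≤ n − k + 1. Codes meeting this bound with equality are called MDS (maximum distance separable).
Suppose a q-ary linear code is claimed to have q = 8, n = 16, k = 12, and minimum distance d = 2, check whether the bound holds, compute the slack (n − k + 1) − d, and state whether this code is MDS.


Singleton RHS = n − k + 1 = 5, slack = 3, bound satisfied, not MDS.

Singleton bound: d ≤ n − k + 1.
Here n = 16, k = 12, so n − k + 1 = 5.
Given d = 2, check d ≤ 5: YES.
Slack = (n − k + 1) − d = 3.
The code is NOT MDS (slack = 3 > 0).
Description: the claimed parameters are [16, 12, 2]_8; such a code would be non-MDS.


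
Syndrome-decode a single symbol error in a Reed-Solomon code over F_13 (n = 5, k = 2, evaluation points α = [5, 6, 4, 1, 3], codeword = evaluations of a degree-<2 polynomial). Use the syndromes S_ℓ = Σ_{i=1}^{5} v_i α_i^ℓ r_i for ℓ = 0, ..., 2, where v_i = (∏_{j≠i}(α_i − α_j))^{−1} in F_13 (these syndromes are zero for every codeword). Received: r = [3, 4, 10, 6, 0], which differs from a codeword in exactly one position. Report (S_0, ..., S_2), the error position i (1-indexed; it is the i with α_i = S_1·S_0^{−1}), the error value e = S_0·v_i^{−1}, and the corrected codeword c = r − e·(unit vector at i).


S = (7, 9, 6), error at position 1, error magnitude e = 9, c = [7, 4, 10, 6, 0].

Step 1: column multipliers v_i = (∏_{j≠i}(α_i − α_j))^{−1} mod 13.
  i = 1 (α = 5): (5−6)(5−4)(5−1)(5−3) = (−1)·1·4·2 = −8 ≡ 5, so v_1 = 5^{−1} = 8 (mod 13).
  i = 2 (α = 6): (6−5)(6−4)(6−1)(6−3) = 1·2·5·3 = 30 ≡ 4, so v_2 = 4^{−1} = 10 (mod 13).
  i = 3 (α = 4): (4−5)(4−6)(4−1)(4−3) = (−1)·(−2)·3·1 = 6 ≡ 6, so v_3 = 6^{−1} = 11 (mod 13).
  i = 4 (α = 1): (1−5)(1−6)(1−4)(1−3) = (−4)·(−5)·(−3)·(−2) = 120 ≡ 3, so v_4 = 3^{−1} = 9 (mod 13).
  i = 5 (α = 3): (3−5)(3−6)(3−4)(3−1) = (−2)·(−3)·(−1)·2 = −12 ≡ 1, so v_5 = 1^{−1} = 1 (mod 13).
  v = [8, 10, 11, 9, 1].
Step 2: syndromes of r = [3, 4, 10, 6, 0] (all sums mod 13).
  S_0 = Σ v_i r_i = 8·3 + 10·4 + 11·10 + 9·6 + 1·0 = 228 ≡ 7.
  S_1 = Σ v_i α_i r_i = 8·5·3 + 10·6·4 + 11·4·10 + 9·1·6 + 1·3·0 = 854 ≡ 9.
  α_i^2 mod 13 = [12, 10, 3, 1, 9].
  S_2 = Σ v_i α_i^2 r_i = 8·12·3 + 10·10·4 + 11·3·10 + 9·1·6 + 1·9·0 = 1072 ≡ 6.
  S = (7, 9, 6) ≠ 0, so r is not a codeword (an error is present).
Step 3: locate the error. For a single error e at position i, S_ℓ = v_i·e·α_i^ℓ, so α_err = S_1/S_0.
  S_0^{−1} = 7^{−1} = 2 (mod 13), so α_err = 9·2 = 18 ≡ 5 = α_1. Error position i = 1.
  Consistency check: S_2/S_1 = 6·3 = 18 ≡ 5 = α_err ✓ (single-error assumption holds).
Step 4: error magnitude e = S_0/v_1 = S_0·∏_{j≠1}(α_1 − α_j) = 7·5 = 35 ≡ 9 (mod 13).
Step 5: correct position 1: c_1 = r_1 − e = 3 − 9 ≡ 7 (mod 13). Hence c = [7, 4, 10, 6, 0].
  Check: interpolating c through the α_i gives m(x) = 9 + 10·x (degree < 2) with m(α_i) = c_i for every i, so c is indeed a codeword.


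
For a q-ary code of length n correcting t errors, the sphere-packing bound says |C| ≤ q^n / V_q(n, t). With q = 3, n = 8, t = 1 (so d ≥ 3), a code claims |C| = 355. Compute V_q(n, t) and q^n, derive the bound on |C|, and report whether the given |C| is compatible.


V_q(n, t) = 17, q^n = 6561, Hamming bound = 385, |C| = 355 ≤ bound (satisfied).

Step 1: Compute V_q(n, t) = Σ_{j=0}^1 C(n, j) (q−1)^j.
  j = 0: C(8,0)·(2)^0 = 1·1 = 1.
  j = 1: C(8,1)·(2)^1 = 8·2 = 16.
  V_q(n, t) = 1 + 16 = 17.
Step 2: q^n = 3^8 = 6561.
Step 3: Hamming bound ⌊q^n / V_q(n,t)⌋ = ⌊6561/17⌋ = 385.
Step 4: Compare |C| = 355 to 385: satisfied.
The claimed |C| lies below the Hamming bound.


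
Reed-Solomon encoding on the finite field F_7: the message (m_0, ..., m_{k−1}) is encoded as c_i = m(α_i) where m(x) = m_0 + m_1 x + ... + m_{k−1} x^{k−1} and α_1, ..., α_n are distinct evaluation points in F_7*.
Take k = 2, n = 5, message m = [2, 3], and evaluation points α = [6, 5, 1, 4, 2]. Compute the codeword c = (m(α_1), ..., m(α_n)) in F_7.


c = [6, 3, 5, 0, 1]

Message polynomial: m(x) = 2 + 3·x (mod 7).
For each evaluation point α_i, compute m(α_i) mod 7:
  α_1 = 6: Horner steps 3 → 6, so m(6) = 6.
  α_2 = 5: Horner steps 3 → 3, so m(5) = 3.
  α_3 = 1: Horner steps 3 → 5, so m(1) = 5.
  α_4 = 4: Horner steps 3 → 0, so m(4) = 0.
  α_5 = 2: Horner steps 3 → 1, so m(2) = 1.
Codeword c = [6, 3, 5, 0, 1] ∈ F_7^5.


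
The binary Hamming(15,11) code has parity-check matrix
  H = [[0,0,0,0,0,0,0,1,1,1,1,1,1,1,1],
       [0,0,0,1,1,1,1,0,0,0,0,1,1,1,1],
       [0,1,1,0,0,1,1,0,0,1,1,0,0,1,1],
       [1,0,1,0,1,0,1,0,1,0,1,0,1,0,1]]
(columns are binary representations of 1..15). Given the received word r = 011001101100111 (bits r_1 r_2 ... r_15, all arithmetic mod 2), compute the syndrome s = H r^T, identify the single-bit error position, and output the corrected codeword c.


s = (1, 1, 1, 1)^T, error position = 15, corrected codeword c = 011001101100110

Compute s = H r^T mod 2 one row at a time:
  s_1 = 0 + 1 + 1 + 0 + 0 + 1 + 1 + 1 = 5 ≡ 1 (mod 2).
  s_2 = 0 + 0 + 1 + 1 + 0 + 1 + 1 + 1 = 5 ≡ 1 (mod 2).
  s_3 = 1 + 1 + 1 + 1 + 1 + 0 + 1 + 1 = 7 ≡ 1 (mod 2).
  s_4 = 0 + 1 + 0 + 1 + 1 + 0 + 1 + 1 = 5 ≡ 1 (mod 2).
s = (1, 1, 1, 1)^T — this equals column 15 of H (binary 1111), so error is at position 15.
Correct: flip bit 15 of r = 011001101100111 to get c = 011001101100110.


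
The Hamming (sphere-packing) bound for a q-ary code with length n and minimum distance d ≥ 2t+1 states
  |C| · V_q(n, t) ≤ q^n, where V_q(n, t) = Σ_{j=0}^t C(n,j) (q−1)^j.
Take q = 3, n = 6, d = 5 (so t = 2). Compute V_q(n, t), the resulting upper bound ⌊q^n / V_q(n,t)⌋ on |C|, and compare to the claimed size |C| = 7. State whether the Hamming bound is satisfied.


V_q(n, t) = 73, q^n = 729, Hamming bound = 9, |C| = 7 ≤ bound (satisfied).

Step 1: Compute V_q(n, t) = Σ_{j=0}^2 C(n, j) (q−1)^j.
  j = 0: C(6,0)·(2)^0 = 1·1 = 1.
  j = 1: C(6,1)·(2)^1 = 6·2 = 12.
  j = 2: C(6,2)·(2)^2 = 15·4 = 60.
  V_q(n, t) = 1 + 12 + 60 = 73.
Step 2: q^n = 3^6 = 729.
Step 3: Hamming bound ⌊q^n / V_q(n,t)⌋ = ⌊729/73⌋ = 9.
Step 4: Compare |C| = 7 to 9: satisfied.
The claimed |C| lies below the Hamming bound.


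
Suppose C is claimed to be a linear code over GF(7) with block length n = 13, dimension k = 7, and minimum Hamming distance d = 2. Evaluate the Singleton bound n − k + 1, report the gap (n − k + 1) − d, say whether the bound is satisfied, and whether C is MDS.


Singleton RHS = n − k + 1 = 7, slack = 5, bound satisfied, not MDS.

Singleton bound: d ≤ n − k + 1.
Here n = 13, k = 7, so n − k + 1 = 7.
Given d = 2, check d ≤ 7: YES.
Slack = (n − k + 1) − d = 5.
The code is NOT MDS (slack = 5 > 0).
Description: the claimed parameters are [13, 7, 2]_7; such a code would be non-MDS.


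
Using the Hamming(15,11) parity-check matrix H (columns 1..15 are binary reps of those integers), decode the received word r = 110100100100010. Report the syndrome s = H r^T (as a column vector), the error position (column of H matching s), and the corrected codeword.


s = (0, 1, 0, 0)^T, error position = 4, corrected codeword c = 110000100100010

Compute s = H r^T mod 2 one row at a time:
  s_1 = 0 + 0 + 1 + 0 + 0 + 0 + 1 + 0 = 2 ≡ 0 (mod 2).
  s_2 = 1 + 0 + 0 + 1 + 0 + 0 + 1 + 0 = 3 ≡ 1 (mod 2).
  s_3 = 1 + 0 + 0 + 1 + 1 + 0 + 1 + 0 = 4 ≡ 0 (mod 2).
  s_4 = 1 + 0 + 0 + 1 + 0 + 0 + 0 + 0 = 2 ≡ 0 (mod 2).
s = (0, 1, 0, 0)^T — this equals column 4 of H (binary 0100), so error is at position 4.
Correct: flip bit 4 of r = 110100100100010 to get c = 110000100100010.


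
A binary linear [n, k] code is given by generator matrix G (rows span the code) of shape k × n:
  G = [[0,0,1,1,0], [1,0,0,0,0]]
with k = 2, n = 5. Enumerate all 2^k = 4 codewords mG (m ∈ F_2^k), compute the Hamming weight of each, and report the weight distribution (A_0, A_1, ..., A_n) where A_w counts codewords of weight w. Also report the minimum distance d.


Weight distribution: A_0 = 1, A_1 = 1, A_2 = 1, A_3 = 1. Minimum distance d = 1.

Enumerate all 2^2 = 4 messages m ∈ F_2^2.
For each, compute codeword c = mG in F_2^5, then tally its weight.
  m = 00 → c = 00000, weight = 0.
  m = 10 → c = 00110, weight = 2.
  m = 01 → c = 10000, weight = 1.
  m = 11 → c = 10110, weight = 3.
Tally weights:
  weight 0: 1 codewords.
  weight 1: 1 codewords.
  weight 2: 1 codewords.
  weight 3: 1 codewords.
Minimum distance d = smallest w > 0 with A_w > 0 = 1.
Sanity: Σ A_w = 4 = 2^2 = 4 ✓.


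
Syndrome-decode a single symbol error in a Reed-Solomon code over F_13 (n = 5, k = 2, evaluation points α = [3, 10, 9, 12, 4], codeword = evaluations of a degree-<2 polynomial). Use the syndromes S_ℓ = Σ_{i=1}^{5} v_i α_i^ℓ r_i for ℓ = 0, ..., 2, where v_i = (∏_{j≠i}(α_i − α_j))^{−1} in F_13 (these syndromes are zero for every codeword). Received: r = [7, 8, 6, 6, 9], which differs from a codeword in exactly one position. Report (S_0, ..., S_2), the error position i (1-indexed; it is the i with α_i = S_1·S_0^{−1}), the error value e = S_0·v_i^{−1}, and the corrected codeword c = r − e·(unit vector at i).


S = (11, 2, 11), error at position 4, error magnitude e = 7, c = [7, 8, 6, 12, 9].

Step 1: column multipliers v_i = (∏_{j≠i}(α_i − α_j))^{−1} mod 13.
  i = 1 (α = 3): (3−10)(3−9)(3−12)(3−4) = (−7)·(−6)·(−9)·(−1) = 378 ≡ 1, so v_1 = 1^{−1} = 1 (mod 13).
  i = 2 (α = 10): (10−3)(10−9)(10−12)(10−4) = 7·1·(−2)·6 = −84 ≡ 7, so v_2 = 7^{−1} = 2 (mod 13).
  i = 3 (α = 9): (9−3)(9−10)(9−12)(9−4) = 6·(−1)·(−3)·5 = 90 ≡ 12, so v_3 = 12^{−1} = 12 (mod 13).
  i = 4 (α = 12): (12−3)(12−10)(12−9)(12−4) = 9·2·3·8 = 432 ≡ 3, so v_4 = 3^{−1} = 9 (mod 13).
  i = 5 (α = 4): (4−3)(4−10)(4−9)(4−12) = 1·(−6)·(−5)·(−8) = −240 ≡ 7, so v_5 = 7^{−1} = 2 (mod 13).
  v = [1, 2, 12, 9, 2].
Step 2: syndromes of r = [7, 8, 6, 6, 9] (all sums mod 13).
  S_0 = Σ v_i r_i = 1·7 + 2·8 + 12·6 + 9·6 + 2·9 = 167 ≡ 11.
  S_1 = Σ v_i α_i r_i = 1·3·7 + 2·10·8 + 12·9·6 + 9·12·6 + 2·4·9 = 1549 ≡ 2.
  α_i^2 mod 13 = [9, 9, 3, 1, 3].
  S_2 = Σ v_i α_i^2 r_i = 1·9·7 + 2·9·8 + 12·3·6 + 9·1·6 + 2·3·9 = 531 ≡ 11.
  S = (11, 2, 11) ≠ 0, so r is not a codeword (an error is present).
Step 3: locate the error. For a single error e at position i, S_ℓ = v_i·e·α_i^ℓ, so α_err = S_1/S_0.
  S_0^{−1} = 11^{−1} = 6 (mod 13), so α_err = 2·6 = 12 ≡ 12 = α_4. Error position i = 4.
  Consistency check: S_2/S_1 = 11·7 = 77 ≡ 12 = α_err ✓ (single-error assumption holds).
Step 4: error magnitude e = S_0/v_4 = S_0·∏_{j≠4}(α_4 − α_j) = 11·3 = 33 ≡ 7 (mod 13).
Step 5: correct position 4: c_4 = r_4 − e = 6 − 7 ≡ 12 (mod 13). Hence c = [7, 8, 6, 12, 9].
  Check: interpolating c through the α_i gives m(x) = 1 + 2·x (degree < 2) with m(α_i) = c_i for every i, so c is indeed a codeword.


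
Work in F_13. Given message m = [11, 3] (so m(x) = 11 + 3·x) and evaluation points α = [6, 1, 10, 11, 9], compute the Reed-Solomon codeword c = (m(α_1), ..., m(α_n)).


c = [3, 1, 2, 5, 12]

Message polynomial: m(x) = 11 + 3·x (mod 13).
For each evaluation point α_i, compute m(α_i) mod 13:
  α_1 = 6: Horner steps 3 → 3, so m(6) = 3.
  α_2 = 1: Horner steps 3 → 1, so m(1) = 1.
  α_3 = 10: Horner steps 3 → 2, so m(10) = 2.
  α_4 = 11: Horner steps 3 → 5, so m(11) = 5.
  α_5 = 9: Horner steps 3 → 12, so m(9) = 12.
Codeword c = [3, 1, 2, 5, 12] ∈ F_13^5.


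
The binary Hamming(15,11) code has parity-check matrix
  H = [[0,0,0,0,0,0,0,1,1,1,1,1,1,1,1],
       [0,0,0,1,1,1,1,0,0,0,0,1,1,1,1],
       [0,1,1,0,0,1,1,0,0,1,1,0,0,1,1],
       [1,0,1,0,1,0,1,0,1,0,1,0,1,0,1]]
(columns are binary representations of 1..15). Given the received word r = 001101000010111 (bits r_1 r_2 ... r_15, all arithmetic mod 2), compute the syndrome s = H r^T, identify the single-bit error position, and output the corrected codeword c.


s = (0, 1, 1, 0)^T, error position = 6, corrected codeword c = 001100000010111

Compute s = H r^T mod 2 one row at a time:
  s_1 = 0 + 0 + 0 + 1 + 0 + 1 + 1 + 1 = 4 ≡ 0 (mod 2).
  s_2 = 1 + 0 + 1 + 0 + 0 + 1 + 1 + 1 = 5 ≡ 1 (mod 2).
  s_3 = 0 + 1 + 1 + 0 + 0 + 1 + 1 + 1 = 5 ≡ 1 (mod 2).
  s_4 = 0 + 1 + 0 + 0 + 0 + 1 + 1 + 1 = 4 ≡ 0 (mod 2).
s = (0, 1, 1, 0)^T — this equals column 6 of H (binary 0110), so error is at position 6.
Correct: flip bit 6 of r = 001101000010111 to get c = 001100000010111.


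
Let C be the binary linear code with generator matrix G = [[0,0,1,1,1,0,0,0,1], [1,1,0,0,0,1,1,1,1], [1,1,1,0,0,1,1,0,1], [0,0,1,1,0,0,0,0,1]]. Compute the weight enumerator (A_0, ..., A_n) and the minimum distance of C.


Weight distribution: A_0 = 1, A_1 = 1, A_2 = 1, A_3 = 3, A_4 = 2, A_5 = 1, A_6 = 3, A_7 = 3, A_8 = 1. Minimum distance d = 1.

Enumerate all 2^4 = 16 messages m ∈ F_2^4.
For each, compute codeword c = mG in F_2^9, then tally its weight.
  m = 0000 → c = 000000000, weight = 0.
  m = 1000 → c = 001110001, weight = 4.
  m = 0100 → c = 110001111, weight = 6.
  m = 1100 → c = 111111110, weight = 8.
  m = 0010 → c = 111001101, weight = 6.
  m = 1010 → c = 110111100, weight = 6.
  m = 0110 → c = 001000010, weight = 2.
  m = 1110 → c = 000110011, weight = 4.
  m = 0001 → c = 001100001, weight = 3.
  m = 1001 → c = 000010000, weight = 1.
  m = 0101 → c = 111101110, weight = 7.
  m = 1101 → c = 110011111, weight = 7.
  m = 0011 → c = 110101100, weight = 5.
  m = 1011 → c = 111011101, weight = 7.
  m = 0111 → c = 000100011, weight = 3.
  m = 1111 → c = 001010010, weight = 3.
Tally weights:
  weight 0: 1 codewords.
  weight 1: 1 codewords.
  weight 2: 1 codewords.
  weight 3: 3 codewords.
  weight 4: 2 codewords.
  weight 5: 1 codewords.
  weight 6: 3 codewords.
  weight 7: 3 codewords.
  weight 8: 1 codewords.
Minimum distance d = smallest w > 0 with A_w > 0 = 1.
Sanity: Σ A_w = 16 = 2^4 = 16 ✓.


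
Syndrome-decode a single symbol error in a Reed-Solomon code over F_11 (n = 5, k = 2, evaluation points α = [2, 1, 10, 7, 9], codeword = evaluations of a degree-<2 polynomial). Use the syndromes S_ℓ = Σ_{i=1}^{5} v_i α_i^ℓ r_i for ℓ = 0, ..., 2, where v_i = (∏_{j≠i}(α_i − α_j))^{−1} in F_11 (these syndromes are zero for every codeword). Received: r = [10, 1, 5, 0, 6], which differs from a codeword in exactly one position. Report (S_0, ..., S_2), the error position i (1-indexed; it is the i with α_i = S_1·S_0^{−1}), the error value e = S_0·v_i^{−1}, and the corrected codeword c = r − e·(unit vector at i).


S = (6, 10, 2), error at position 5, error magnitude e = 10, c = [10, 1, 5, 0, 7].

Step 1: column multipliers v_i = (∏_{j≠i}(α_i − α_j))^{−1} mod 11.
  i = 1 (α = 2): (2−1)(2−10)(2−7)(2−9) = 1·(−8)·(−5)·(−7) = −280 ≡ 6, so v_1 = 6^{−1} = 2 (mod 11).
  i = 2 (α = 1): (1−2)(1−10)(1−7)(1−9) = (−1)·(−9)·(−6)·(−8) = 432 ≡ 3, so v_2 = 3^{−1} = 4 (mod 11).
  i = 3 (α = 10): (10−2)(10−1)(10−7)(10−9) = 8·9·3·1 = 216 ≡ 7, so v_3 = 7^{−1} = 8 (mod 11).
  i = 4 (α = 7): (7−2)(7−1)(7−10)(7−9) = 5·6·(−3)·(−2) = 180 ≡ 4, so v_4 = 4^{−1} = 3 (mod 11).
  i = 5 (α = 9): (9−2)(9−1)(9−10)(9−7) = 7·8·(−1)·2 = −112 ≡ 9, so v_5 = 9^{−1} = 5 (mod 11).
  v = [2, 4, 8, 3, 5].
Step 2: syndromes of r = [10, 1, 5, 0, 6] (all sums mod 11).
  S_0 = Σ v_i r_i = 2·10 + 4·1 + 8·5 + 3·0 + 5·6 = 94 ≡ 6.
  S_1 = Σ v_i α_i r_i = 2·2·10 + 4·1·1 + 8·10·5 + 3·7·0 + 5·9·6 = 714 ≡ 10.
  α_i^2 mod 11 = [4, 1, 1, 5, 4].
  S_2 = Σ v_i α_i^2 r_i = 2·4·10 + 4·1·1 + 8·1·5 + 3·5·0 + 5·4·6 = 244 ≡ 2.
  S = (6, 10, 2) ≠ 0, so r is not a codeword (an error is present).
Step 3: locate the error. For a single error e at position i, S_ℓ = v_i·e·α_i^ℓ, so α_err = S_1/S_0.
  S_0^{−1} = 6^{−1} = 2 (mod 11), so α_err = 10·2 = 20 ≡ 9 = α_5. Error position i = 5.
  Consistency check: S_2/S_1 = 2·10 = 20 ≡ 9 = α_err ✓ (single-error assumption holds).
Step 4: error magnitude e = S_0/v_5 = S_0·∏_{j≠5}(α_5 − α_j) = 6·9 = 54 ≡ 10 (mod 11).
Step 5: correct position 5: c_5 = r_5 − e = 6 − 10 ≡ 7 (mod 11). Hence c = [10, 1, 5, 0, 7].
  Check: interpolating c through the α_i gives m(x) = 3 + 9·x (degree < 2) with m(α_i) = c_i for every i, so c is indeed a codeword.


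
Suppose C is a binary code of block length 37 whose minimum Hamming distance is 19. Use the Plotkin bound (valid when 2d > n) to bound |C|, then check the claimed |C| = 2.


Plotkin bound M ≤ 38; given |C| = 2 ≤ bound (satisfied).

Check applicability: 2d = 38, n = 37.
2d − n = 1 > 0, so Plotkin applies.
Compute d/(2d−n) = 19/1 ≈ 19.0000.
⌊d/(2d−n)⌋ = 19.
Plotkin bound: M ≤ 2·19 = 38.
Given |C| = 2, check: satisfied.
This |C| is below the Plotkin bound.


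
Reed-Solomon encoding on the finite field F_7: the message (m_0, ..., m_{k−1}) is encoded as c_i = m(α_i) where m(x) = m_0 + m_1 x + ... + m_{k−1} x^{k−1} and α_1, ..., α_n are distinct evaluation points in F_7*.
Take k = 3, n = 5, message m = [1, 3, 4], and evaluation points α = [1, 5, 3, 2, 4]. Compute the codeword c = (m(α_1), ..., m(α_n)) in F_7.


c = [1, 4, 4, 2, 0]

Message polynomial: m(x) = 1 + 3·x + 4·x^2 (mod 7).
For each evaluation point α_i, compute m(α_i) mod 7:
  α_1 = 1: Horner steps 4 → 0 → 1, so m(1) = 1.
  α_2 = 5: Horner steps 4 → 2 → 4, so m(5) = 4.
  α_3 = 3: Horner steps 4 → 1 → 4, so m(3) = 4.
  α_4 = 2: Horner steps 4 → 4 → 2, so m(2) = 2.
  α_5 = 4: Horner steps 4 → 5 → 0, so m(4) = 0.
Codeword c = [1, 4, 4, 2, 0] ∈ F_7^5.


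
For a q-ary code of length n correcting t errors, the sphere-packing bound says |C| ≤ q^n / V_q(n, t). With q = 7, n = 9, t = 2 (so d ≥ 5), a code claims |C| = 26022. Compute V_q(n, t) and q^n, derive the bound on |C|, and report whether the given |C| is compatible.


V_q(n, t) = 1351, q^n = 40353607, Hamming bound = 29869, |C| = 26022 ≤ bound (satisfied).

Step 1: Compute V_q(n, t) = Σ_{j=0}^2 C(n, j) (q−1)^j.
  j = 0: C(9,0)·(6)^0 = 1·1 = 1.
  j = 1: C(9,1)·(6)^1 = 9·6 = 54.
  j = 2: C(9,2)·(6)^2 = 36·36 = 1296.
  V_q(n, t) = 1 + 54 + 1296 = 1351.
Step 2: q^n = 7^9 = 40353607.
Step 3: Hamming bound ⌊q^n / V_q(n,t)⌋ = ⌊40353607/1351⌋ = 29869.
Step 4: Compare |C| = 26022 to 29869: satisfied.
The claimed |C| lies below the Hamming bound.


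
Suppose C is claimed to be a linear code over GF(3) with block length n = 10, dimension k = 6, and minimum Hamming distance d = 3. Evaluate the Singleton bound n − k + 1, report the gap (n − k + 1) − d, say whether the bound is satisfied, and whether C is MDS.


Singleton RHS = n − k + 1 = 5, slack = 2, bound satisfied, not MDS.

Singleton bound: d ≤ n − k + 1.
Here n = 10, k = 6, so n − k + 1 = 5.
Given d = 3, check d ≤ 5: YES.
Slack = (n − k + 1) − d = 2.
The code is NOT MDS (slack = 2 > 0).
Description: the claimed parameters are [10, 6, 3]_3; such a code would be non-MDS.


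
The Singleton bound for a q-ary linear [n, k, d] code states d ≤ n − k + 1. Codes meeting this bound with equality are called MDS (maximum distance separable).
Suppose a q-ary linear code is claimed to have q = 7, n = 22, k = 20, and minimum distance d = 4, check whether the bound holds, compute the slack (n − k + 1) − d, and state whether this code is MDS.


Singleton RHS = n − k + 1 = 3, slack = -1, bound violated (no such code; not MDS).

Singleton bound: d ≤ n − k + 1.
Here n = 22, k = 20, so n − k + 1 = 3.
Given d = 4, check d ≤ 3: NO.
Slack = (n − k + 1) − d = -1.
The slack is negative: d = 4 exceeds n − k + 1 = 3 by 1, so the Singleton bound is violated and no linear [22, 20, 4]_7 code can exist. In particular it is not MDS (MDS requires d = n − k + 1 exactly).
Description: the claimed parameters are [22, 20, 4]_7; such a code would be impossible (violates the Singleton bound).


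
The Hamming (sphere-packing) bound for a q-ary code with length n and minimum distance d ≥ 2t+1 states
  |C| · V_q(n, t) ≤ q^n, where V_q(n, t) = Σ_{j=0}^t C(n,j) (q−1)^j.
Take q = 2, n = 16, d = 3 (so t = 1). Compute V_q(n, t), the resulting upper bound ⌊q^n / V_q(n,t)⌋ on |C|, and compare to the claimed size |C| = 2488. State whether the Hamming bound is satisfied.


V_q(n, t) = 17, q^n = 65536, Hamming bound = 3855, |C| = 2488 ≤ bound (satisfied).

Step 1: Compute V_q(n, t) = Σ_{j=0}^1 C(n, j) (q−1)^j.
  j = 0: C(16,0)·(1)^0 = 1·1 = 1.
  j = 1: C(16,1)·(1)^1 = 16·1 = 16.
  V_q(n, t) = 1 + 16 = 17.
Step 2: q^n = 2^16 = 65536.
Step 3: Hamming bound ⌊q^n / V_q(n,t)⌋ = ⌊65536/17⌋ = 3855.
Step 4: Compare |C| = 2488 to 3855: satisfied.
The claimed |C| lies below the Hamming bound.


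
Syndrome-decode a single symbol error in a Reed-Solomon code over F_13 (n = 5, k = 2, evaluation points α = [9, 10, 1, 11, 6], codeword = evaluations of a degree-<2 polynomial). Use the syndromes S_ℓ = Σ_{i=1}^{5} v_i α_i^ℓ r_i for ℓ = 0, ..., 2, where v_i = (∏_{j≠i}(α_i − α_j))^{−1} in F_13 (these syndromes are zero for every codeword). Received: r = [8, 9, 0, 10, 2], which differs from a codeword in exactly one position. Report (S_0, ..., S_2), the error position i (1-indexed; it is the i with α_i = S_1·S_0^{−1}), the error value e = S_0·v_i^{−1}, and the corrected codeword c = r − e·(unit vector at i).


S = (3, 5, 4), error at position 5, error magnitude e = 10, c = [8, 9, 0, 10, 5].

Step 1: column multipliers v_i = (∏_{j≠i}(α_i − α_j))^{−1} mod 13.
  i = 1 (α = 9): (9−10)(9−1)(9−11)(9−6) = (−1)·8·(−2)·3 = 48 ≡ 9, so v_1 = 9^{−1} = 3 (mod 13).
  i = 2 (α = 10): (10−9)(10−1)(10−11)(10−6) = 1·9·(−1)·4 = −36 ≡ 3, so v_2 = 3^{−1} = 9 (mod 13).
  i = 3 (α = 1): (1−9)(1−10)(1−11)(1−6) = (−8)·(−9)·(−10)·(−5) = 3600 ≡ 12, so v_3 = 12^{−1} = 12 (mod 13).
  i = 4 (α = 11): (11−9)(11−10)(11−1)(11−6) = 2·1·10·5 = 100 ≡ 9, so v_4 = 9^{−1} = 3 (mod 13).
  i = 5 (α = 6): (6−9)(6−10)(6−1)(6−11) = (−3)·(−4)·5·(−5) = −300 ≡ 12, so v_5 = 12^{−1} = 12 (mod 13).
  v = [3, 9, 12, 3, 12].
Step 2: syndromes of r = [8, 9, 0, 10, 2] (all sums mod 13).
  S_0 = Σ v_i r_i = 3·8 + 9·9 + 12·0 + 3·10 + 12·2 = 159 ≡ 3.
  S_1 = Σ v_i α_i r_i = 3·9·8 + 9·10·9 + 12·1·0 + 3·11·10 + 12·6·2 = 1500 ≡ 5.
  α_i^2 mod 13 = [3, 9, 1, 4, 10].
  S_2 = Σ v_i α_i^2 r_i = 3·3·8 + 9·9·9 + 12·1·0 + 3·4·10 + 12·10·2 = 1161 ≡ 4.
  S = (3, 5, 4) ≠ 0, so r is not a codeword (an error is present).
Step 3: locate the error. For a single error e at position i, S_ℓ = v_i·e·α_i^ℓ, so α_err = S_1/S_0.
  S_0^{−1} = 3^{−1} = 9 (mod 13), so α_err = 5·9 = 45 ≡ 6 = α_5. Error position i = 5.
  Consistency check: S_2/S_1 = 4·8 = 32 ≡ 6 = α_err ✓ (single-error assumption holds).
Step 4: error magnitude e = S_0/v_5 = S_0·∏_{j≠5}(α_5 − α_j) = 3·12 = 36 ≡ 10 (mod 13).
Step 5: correct position 5: c_5 = r_5 − e = 2 − 10 ≡ 5 (mod 13). Hence c = [8, 9, 0, 10, 5].
  Check: interpolating c through the α_i gives m(x) = 12 + 1·x (degree < 2) with m(α_i) = c_i for every i, so c is indeed a codeword.


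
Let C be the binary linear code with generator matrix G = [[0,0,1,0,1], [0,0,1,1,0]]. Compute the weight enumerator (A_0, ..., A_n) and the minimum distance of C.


Weight distribution: A_0 = 1, A_2 = 3. Minimum distance d = 2.

Enumerate all 2^2 = 4 messages m ∈ F_2^2.
For each, compute codeword c = mG in F_2^5, then tally its weight.
  m = 00 → c = 00000, weight = 0.
  m = 10 → c = 00101, weight = 2.
  m = 01 → c = 00110, weight = 2.
  m = 11 → c = 00011, weight = 2.
Tally weights:
  weight 0: 1 codewords.
  weight 2: 3 codewords.
Minimum distance d = smallest w > 0 with A_w > 0 = 2.
Sanity: Σ A_w = 4 = 2^2 = 4 ✓.


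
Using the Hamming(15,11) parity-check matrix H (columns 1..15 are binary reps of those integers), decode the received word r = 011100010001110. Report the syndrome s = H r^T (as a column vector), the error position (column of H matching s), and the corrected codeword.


s = (0, 0, 1, 0)^T, error position = 2, corrected codeword c = 001100010001110

Compute s = H r^T mod 2 one row at a time:
  s_1 = 1 + 0 + 0 + 0 + 1 + 1 + 1 + 0 = 4 ≡ 0 (mod 2).
  s_2 = 1 + 0 + 0 + 0 + 1 + 1 + 1 + 0 = 4 ≡ 0 (mod 2).
  s_3 = 1 + 1 + 0 + 0 + 0 + 0 + 1 + 0 = 3 ≡ 1 (mod 2).
  s_4 = 0 + 1 + 0 + 0 + 0 + 0 + 1 + 0 = 2 ≡ 0 (mod 2).
s = (0, 0, 1, 0)^T — this equals column 2 of H (binary 0010), so error is at position 2.
Correct: flip bit 2 of r = 011100010001110 to get c = 001100010001110.


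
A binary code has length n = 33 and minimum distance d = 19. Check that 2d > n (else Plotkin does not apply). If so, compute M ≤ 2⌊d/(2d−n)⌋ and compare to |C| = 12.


Plotkin bound M ≤ 6; given |C| = 12 > bound (violated).

Check applicability: 2d = 38, n = 33.
2d − n = 5 > 0, so Plotkin applies.
Compute d/(2d−n) = 19/5 ≈ 3.8000.
⌊d/(2d−n)⌋ = 3.
Plotkin bound: M ≤ 2·3 = 6.
Given |C| = 12, check: VIOLATED.
This |C| is above the Plotkin bound, so no binary code with n = 33, d = 19 and 12 codewords exists.


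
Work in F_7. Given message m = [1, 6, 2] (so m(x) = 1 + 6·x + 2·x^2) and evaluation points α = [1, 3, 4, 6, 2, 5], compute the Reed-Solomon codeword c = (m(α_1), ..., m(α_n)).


c = [2, 2, 1, 4, 0, 4]

Message polynomial: m(x) = 1 + 6·x + 2·x^2 (mod 7).
For each evaluation point α_i, compute m(α_i) mod 7:
  α_1 = 1: Horner steps 2 → 1 → 2, so m(1) = 2.
  α_2 = 3: Horner steps 2 → 5 → 2, so m(3) = 2.
  α_3 = 4: Horner steps 2 → 0 → 1, so m(4) = 1.
  α_4 = 6: Horner steps 2 → 4 → 4, so m(6) = 4.
  α_5 = 2: Horner steps 2 → 3 → 0, so m(2) = 0.
  α_6 = 5: Horner steps 2 → 2 → 4, so m(5) = 4.
Codeword c = [2, 2, 1, 4, 0, 4] ∈ F_7^6.


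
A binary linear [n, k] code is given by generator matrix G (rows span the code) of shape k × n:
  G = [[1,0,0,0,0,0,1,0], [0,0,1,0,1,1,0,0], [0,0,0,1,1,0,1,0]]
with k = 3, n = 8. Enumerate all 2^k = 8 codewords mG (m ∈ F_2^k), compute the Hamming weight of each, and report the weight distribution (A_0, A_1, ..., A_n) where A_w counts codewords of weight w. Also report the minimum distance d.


Weight distribution: A_0 = 1, A_2 = 1, A_3 = 3, A_4 = 2, A_5 = 1. Minimum distance d = 2.

Enumerate all 2^3 = 8 messages m ∈ F_2^3.
For each, compute codeword c = mG in F_2^8, then tally its weight.
  m = 000 → c = 00000000, weight = 0.
  m = 100 → c = 10000010, weight = 2.
  m = 010 → c = 00101100, weight = 3.
  m = 110 → c = 10101110, weight = 5.
  m = 001 → c = 00011010, weight = 3.
  m = 101 → c = 10011000, weight = 3.
  m = 011 → c = 00110110, weight = 4.
  m = 111 → c = 10110100, weight = 4.
Tally weights:
  weight 0: 1 codewords.
  weight 2: 1 codewords.
  weight 3: 3 codewords.
  weight 4: 2 codewords.
  weight 5: 1 codewords.
Minimum distance d = smallest w > 0 with A_w > 0 = 2.
Sanity: Σ A_w = 8 = 2^3 = 8 ✓.


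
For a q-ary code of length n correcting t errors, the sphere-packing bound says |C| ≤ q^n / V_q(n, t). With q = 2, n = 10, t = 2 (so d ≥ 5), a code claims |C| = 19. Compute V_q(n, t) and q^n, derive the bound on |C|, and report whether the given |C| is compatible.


V_q(n, t) = 56, q^n = 1024, Hamming bound = 18, |C| = 19 > bound (violated).

Step 1: Compute V_q(n, t) = Σ_{j=0}^2 C(n, j) (q−1)^j.
  j = 0: C(10,0)·(1)^0 = 1·1 = 1.
  j = 1: C(10,1)·(1)^1 = 10·1 = 10.
  j = 2: C(10,2)·(1)^2 = 45·1 = 45.
  V_q(n, t) = 1 + 10 + 45 = 56.
Step 2: q^n = 2^10 = 1024.
Step 3: Hamming bound ⌊q^n / V_q(n,t)⌋ = ⌊1024/56⌋ = 18.
Step 4: Compare |C| = 19 to 18: violated.
The claimed |C| lies above the Hamming bound, so no 2-ary code of length 10 with d ≥ 5 can have 19 codewords.
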